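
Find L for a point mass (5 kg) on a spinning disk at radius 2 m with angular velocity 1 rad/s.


Given: m = 5 kg, r = 2 m, omega = 1 rad/s
For a point mass: I = m*r^2
I = 5*2^2 = 5*4 = 20
L = I*omega = 20*1
L = 20 kg*m^2/s

20 kg*m^2/s


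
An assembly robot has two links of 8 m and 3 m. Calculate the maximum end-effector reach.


Given: L1 = 8 m, L2 = 3 m
For a 2-link planar arm, max reach = L1 + L2 (fully extended)
Max reach = 8 + 3
Max reach = 11 m

11 m


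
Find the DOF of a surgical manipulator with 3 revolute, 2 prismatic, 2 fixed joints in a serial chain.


Given: serial robot with 3 revolute, 2 prismatic, 2 fixed joints
DOF contribution per joint type: revolute=1, prismatic=1, spherical=3, fixed=0
DOF = 3*1 + 2*1 + 2*0
DOF = 5

5


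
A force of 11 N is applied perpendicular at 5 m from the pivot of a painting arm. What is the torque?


Given: F = 11 N, r = 5 m, angle = 90 deg (perpendicular)
Using tau = F * r * sin(90)
sin(90) = 1
tau = 11 * 5 * 1
tau = 55 Nm

55 Nm


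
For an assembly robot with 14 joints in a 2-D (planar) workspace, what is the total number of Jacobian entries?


Given: task space dimension = 2, joints = 14
Jacobian is a 2 x 14 matrix
Total entries = rows * columns
Total = 2 * 14
Total = 28

28


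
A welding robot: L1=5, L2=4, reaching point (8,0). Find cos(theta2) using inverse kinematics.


Given: L1 = 5, L2 = 4, target (x, y) = (8, 0)
Using cos(theta2) = (x^2 + y^2 - L1^2 - L2^2) / (2*L1*L2)
x^2 + y^2 = 8^2 + 0 = 64
L1^2 + L2^2 = 25 + 16 = 41
Numerator = 64 - 41 = 23
Denominator = 2*5*4 = 40
cos(theta2) = 23/40 = 23/40

23/40


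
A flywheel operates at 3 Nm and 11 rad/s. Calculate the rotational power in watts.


Given: tau = 3 Nm, omega = 11 rad/s
Using P = tau * omega
P = 3 * 11
P = 33 W

33 W


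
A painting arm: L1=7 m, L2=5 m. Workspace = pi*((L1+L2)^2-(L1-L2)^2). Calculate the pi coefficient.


Given: L1 = 7, L2 = 5
(L1+L2)^2 = (12)^2 = 144
(L1-L2)^2 = (2)^2 = 4
Difference = 144 - 4 = 140
This equals 4*L1*L2 = 4*7*5 = 140
Workspace area = 140*pi

140


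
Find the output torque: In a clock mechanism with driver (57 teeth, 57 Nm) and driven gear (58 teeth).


Given: N1 = 57, N2 = 58, T1 = 57 Nm
Using T2/T1 = N2/N1
T2 = T1 * N2 / N1
T2 = 57 * 58 / 57
T2 = 3306 / 57
T2 = 58 Nm

58 Nm


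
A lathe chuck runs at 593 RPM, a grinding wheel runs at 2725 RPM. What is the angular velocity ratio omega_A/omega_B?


Given: RPM_A = 593, RPM_B = 2725
omega = 2*pi*RPM/60, so omega_A/omega_B = RPM_A / RPM_B
omega_A/omega_B = 593 / 2725
omega_A/omega_B = 593/2725

593/2725


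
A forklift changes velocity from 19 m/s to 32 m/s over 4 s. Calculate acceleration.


Given: initial velocity v0 = 19 m/s, final velocity v = 32 m/s, time t = 4 s
Using a = (v - v0) / t
a = (32 - 19) / 4
a = 13 / 4
a = 13/4 m/s^2

13/4 m/s^2


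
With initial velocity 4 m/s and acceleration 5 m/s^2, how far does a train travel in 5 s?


Given: v0 = 4 m/s, a = 5 m/s^2, t = 5 s
Using s = v0*t + (1/2)*a*t^2
s = 4*5 + (1/2)*5*5^2
s = 20 + (1/2)*125
s = 20 + 125/2
s = 165/2

165/2 m


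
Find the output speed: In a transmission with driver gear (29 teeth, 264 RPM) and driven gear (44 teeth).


Given: N1 = 29 teeth, w1 = 264 RPM, N2 = 44 teeth
Using N1*w1 = N2*w2
w2 = N1*w1 / N2
w2 = 29*264 / 44
w2 = 7656 / 44
w2 = 174 RPM

174 RPM


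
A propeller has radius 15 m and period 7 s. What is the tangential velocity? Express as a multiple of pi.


Given: radius r = 15 m, period T = 7 s
Using v = 2*pi*r / T
v = 2*pi*15 / 7
v = 30*pi / 7
v = 30/7*pi m/s

30/7*pi m/s


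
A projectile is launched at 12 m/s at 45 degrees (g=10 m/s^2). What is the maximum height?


Given: v0 = 12 m/s, theta = 45 deg, g = 10 m/s^2
sin^2(45) = 1/2
Using H = v0^2 * sin^2(theta) / (2*g)
H = 12^2 * 1/2 / (2*10)
H = 144 * 1/2 / 20
H = 72 / 20
H = 18/5 m

18/5 m


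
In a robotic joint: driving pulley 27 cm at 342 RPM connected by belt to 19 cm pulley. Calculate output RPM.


Given: D1 = 27 cm, w1 = 342 RPM, D2 = 19 cm
Using D1*w1 = D2*w2
w2 = D1*w1 / D2
w2 = 27*342 / 19
w2 = 9234 / 19
w2 = 486 RPM

486 RPM


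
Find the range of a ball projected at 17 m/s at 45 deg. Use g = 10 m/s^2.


Given: v0 = 17 m/s, theta = 45 deg, g = 10 m/s^2
sin(2*45) = sin(90) = 1
Using R = v0^2 * sin(2*theta) / g
R = 17^2 * 1 / 10
R = 289 / 10
R = 289/10 m

289/10 m


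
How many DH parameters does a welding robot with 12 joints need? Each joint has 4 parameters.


Given: 12 joints, 4 DH parameters per joint (d, theta, a, alpha)
Total DH parameters = number_of_joints * 4
Total = 12 * 4
Total = 48

48


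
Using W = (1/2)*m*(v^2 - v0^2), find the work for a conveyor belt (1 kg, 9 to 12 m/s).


Given: m = 1 kg, v0 = 9 m/s, v = 12 m/s
Using W = (1/2)*m*(v^2 - v0^2)
v^2 = 12^2 = 144
v0^2 = 9^2 = 81
v^2 - v0^2 = 144 - 81 = 63
W = (1/2)*1*63 = 63/2 J

63/2 J


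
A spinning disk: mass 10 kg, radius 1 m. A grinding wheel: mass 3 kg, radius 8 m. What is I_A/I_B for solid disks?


Given: M1=10 kg, R1=1 m, M2=3 kg, R2=8 m
For a disk: I = (1/2)*M*R^2, so I_A/I_B = (M1*R1^2)/(M2*R2^2)
M1*R1^2 = 10*1 = 10
M2*R2^2 = 3*64 = 192
I_A/I_B = 10/192 = 5/96

5/96


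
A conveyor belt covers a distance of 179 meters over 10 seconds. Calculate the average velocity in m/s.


Given: distance d = 179 m, time t = 10 s
Using v = d / t
v = 179 / 10
v = 179/10 m/s

179/10 m/s


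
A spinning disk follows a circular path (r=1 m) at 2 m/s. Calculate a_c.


Given: v = 2 m/s, r = 1 m
Using a_c = v^2 / r
a_c = 2^2 / 1
a_c = 4 / 1
a_c = 4 m/s^2

4 m/s^2


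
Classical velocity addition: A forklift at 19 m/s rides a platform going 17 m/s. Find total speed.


Given: object velocity = 19 m/s, platform velocity = 17 m/s (same direction)
Using classical velocity addition: v_total = v_object + v_platform
v_total = 19 + 17
v_total = 36 m/s

36 m/s


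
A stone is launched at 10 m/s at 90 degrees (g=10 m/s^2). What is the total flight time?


Given: v0 = 10 m/s, theta = 90 deg, g = 10 m/s^2
sin(90) = 1
Using T = 2*v0*sin(theta) / g
T = 2*10*1 / 10
T = 20 / 10
T = 2 s

2 s


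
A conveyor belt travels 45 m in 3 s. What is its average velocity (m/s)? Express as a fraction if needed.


Given: distance d = 45 m, time t = 3 s
Using v = d / t
v = 45 / 3
v = 15 m/s

15 m/s


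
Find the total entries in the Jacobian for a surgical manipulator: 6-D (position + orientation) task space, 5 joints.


Given: task space dimension = 6, joints = 5
Jacobian is a 6 x 5 matrix
Total entries = rows * columns
Total = 6 * 5
Total = 30

30


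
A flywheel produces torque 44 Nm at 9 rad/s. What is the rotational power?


Given: tau = 44 Nm, omega = 9 rad/s
Using P = tau * omega
P = 44 * 9
P = 396 W

396 W


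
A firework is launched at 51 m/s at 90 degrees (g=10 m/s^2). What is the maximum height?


Given: v0 = 51 m/s, theta = 90 deg, g = 10 m/s^2
sin^2(90) = 1
Using H = v0^2 * sin^2(theta) / (2*g)
H = 51^2 * 1 / (2*10)
H = 2601 * 1 / 20
H = 2601 / 20
H = 2601/20 m

2601/20 m


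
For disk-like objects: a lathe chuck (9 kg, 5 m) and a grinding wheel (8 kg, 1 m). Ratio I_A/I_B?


Given: M1=9 kg, R1=5 m, M2=8 kg, R2=1 m
For a disk: I = (1/2)*M*R^2, so I_A/I_B = (M1*R1^2)/(M2*R2^2)
M1*R1^2 = 9*25 = 225
M2*R2^2 = 8*1 = 8
I_A/I_B = 225/8 = 225/8

225/8


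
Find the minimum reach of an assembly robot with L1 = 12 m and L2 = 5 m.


Given: L1 = 12 m, L2 = 5 m
For a 2-link planar arm, min reach = |L1 - L2| (second link folded back)
Min reach = |12 - 5|
Min reach = 7 m

7 m


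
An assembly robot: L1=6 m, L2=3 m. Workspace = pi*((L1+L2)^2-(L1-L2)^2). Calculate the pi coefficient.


Given: L1 = 6, L2 = 3
(L1+L2)^2 = (9)^2 = 81
(L1-L2)^2 = (3)^2 = 9
Difference = 81 - 9 = 72
This equals 4*L1*L2 = 4*6*3 = 72
Workspace area = 72*pi

72


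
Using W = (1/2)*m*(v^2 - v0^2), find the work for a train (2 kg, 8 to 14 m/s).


Given: m = 2 kg, v0 = 8 m/s, v = 14 m/s
Using W = (1/2)*m*(v^2 - v0^2)
v^2 = 14^2 = 196
v0^2 = 8^2 = 64
v^2 - v0^2 = 196 - 64 = 132
W = (1/2)*2*132 = 132 J

132 J


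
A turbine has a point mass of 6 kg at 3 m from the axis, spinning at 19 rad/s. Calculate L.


Given: m = 6 kg, r = 3 m, omega = 19 rad/s
For a point mass: I = m*r^2
I = 6*3^2 = 6*9 = 54
L = I*omega = 54*19
L = 1026 kg*m^2/s

1026 kg*m^2/s


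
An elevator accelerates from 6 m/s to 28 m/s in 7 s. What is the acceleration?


Given: initial velocity v0 = 6 m/s, final velocity v = 28 m/s, time t = 7 s
Using a = (v - v0) / t
a = (28 - 6) / 7
a = 22 / 7
a = 22/7 m/s^2

22/7 m/s^2


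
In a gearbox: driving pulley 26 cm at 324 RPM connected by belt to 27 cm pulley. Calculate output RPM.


Given: D1 = 26 cm, w1 = 324 RPM, D2 = 27 cm
Using D1*w1 = D2*w2
w2 = D1*w1 / D2
w2 = 26*324 / 27
w2 = 8424 / 27
w2 = 312 RPM

312 RPM


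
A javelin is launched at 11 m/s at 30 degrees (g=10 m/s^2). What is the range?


Given: v0 = 11 m/s, theta = 30 deg, g = 10 m/s^2
sin(2*30) = sin(60) = sqrt(3)/2
Using R = v0^2 * sin(2*theta) / g
R = 11^2 * (sqrt(3)/2) / 10
R = 121 * sqrt(3) / 20
R = 121/20*sqrt(3) m

121/20*sqrt(3) m


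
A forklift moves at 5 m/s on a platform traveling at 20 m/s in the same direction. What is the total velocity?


Given: object velocity = 5 m/s, platform velocity = 20 m/s (same direction)
Using classical velocity addition: v_total = v_object + v_platform
v_total = 5 + 20
v_total = 25 m/s

25 m/s


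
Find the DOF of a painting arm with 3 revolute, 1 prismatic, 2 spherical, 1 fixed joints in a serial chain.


Given: serial robot with 3 revolute, 1 prismatic, 2 spherical, 1 fixed joints
DOF contribution per joint type: revolute=1, prismatic=1, spherical=3, fixed=0
DOF = 3*1 + 1*1 + 2*3 + 1*0
DOF = 10

10


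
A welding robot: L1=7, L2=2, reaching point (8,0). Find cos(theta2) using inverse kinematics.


Given: L1 = 7, L2 = 2, target (x, y) = (8, 0)
Using cos(theta2) = (x^2 + y^2 - L1^2 - L2^2) / (2*L1*L2)
x^2 + y^2 = 8^2 + 0 = 64
L1^2 + L2^2 = 49 + 4 = 53
Numerator = 64 - 53 = 11
Denominator = 2*7*2 = 28
cos(theta2) = 11/28 = 11/28

11/28


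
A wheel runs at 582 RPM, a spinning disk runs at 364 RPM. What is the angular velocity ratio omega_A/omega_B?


Given: RPM_A = 582, RPM_B = 364
omega = 2*pi*RPM/60, so omega_A/omega_B = RPM_A / RPM_B
omega_A/omega_B = 582 / 364
omega_A/omega_B = 291/182

291/182


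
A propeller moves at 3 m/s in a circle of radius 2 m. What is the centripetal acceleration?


Given: v = 3 m/s, r = 2 m
Using a_c = v^2 / r
a_c = 3^2 / 2
a_c = 9 / 2
a_c = 9/2 m/s^2

9/2 m/s^2


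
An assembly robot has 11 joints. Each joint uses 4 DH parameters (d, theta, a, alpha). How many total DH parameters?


Given: 11 joints, 4 DH parameters per joint (d, theta, a, alpha)
Total DH parameters = number_of_joints * 4
Total = 11 * 4
Total = 44

44


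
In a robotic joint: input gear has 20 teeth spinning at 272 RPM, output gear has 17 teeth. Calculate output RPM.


Given: N1 = 20 teeth, w1 = 272 RPM, N2 = 17 teeth
Using N1*w1 = N2*w2
w2 = N1*w1 / N2
w2 = 20*272 / 17
w2 = 5440 / 17
w2 = 320 RPM

320 RPM


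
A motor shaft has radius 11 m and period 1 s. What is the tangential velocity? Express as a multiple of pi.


Given: radius r = 11 m, period T = 1 s
Using v = 2*pi*r / T
v = 2*pi*11 / 1
v = 22*pi / 1
v = 22*pi m/s

22*pi m/s


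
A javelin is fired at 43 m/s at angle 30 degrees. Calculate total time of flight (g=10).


Given: v0 = 43 m/s, theta = 30 deg, g = 10 m/s^2
sin(30) = 1/2
Using T = 2*v0*sin(theta) / g
T = 2*43*1/2 / 10
T = 43 / 10
T = 43/10 s

43/10 s


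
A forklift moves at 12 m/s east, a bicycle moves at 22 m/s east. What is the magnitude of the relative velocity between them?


Given: v_A = 12 m/s east, v_B = 22 m/s east
Both move in the same direction; relative speed = |v_A - v_B|
|12 - 22| = |-10|
= 10 m/s

10 m/s


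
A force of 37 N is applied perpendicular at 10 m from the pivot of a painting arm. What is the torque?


Given: F = 37 N, r = 10 m, angle = 90 deg (perpendicular)
Using tau = F * r * sin(90)
sin(90) = 1
tau = 37 * 10 * 1
tau = 370 Nm

370 Nm


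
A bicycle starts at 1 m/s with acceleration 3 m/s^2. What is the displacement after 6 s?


Given: v0 = 1 m/s, a = 3 m/s^2, t = 6 s
Using s = v0*t + (1/2)*a*t^2
s = 1*6 + (1/2)*3*6^2
s = 6 + (1/2)*108
s = 6 + 54
s = 60

60 m


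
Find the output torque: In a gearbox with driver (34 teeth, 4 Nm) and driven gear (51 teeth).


Given: N1 = 34, N2 = 51, T1 = 4 Nm
Using T2/T1 = N2/N1
T2 = T1 * N2 / N1
T2 = 4 * 51 / 34
T2 = 204 / 34
T2 = 6 Nm

6 Nm


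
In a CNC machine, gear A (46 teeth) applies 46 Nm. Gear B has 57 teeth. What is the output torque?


Given: N1 = 46, N2 = 57, T1 = 46 Nm
Using T2/T1 = N2/N1
T2 = T1 * N2 / N1
T2 = 46 * 57 / 46
T2 = 2622 / 46
T2 = 57 Nm

57 Nm


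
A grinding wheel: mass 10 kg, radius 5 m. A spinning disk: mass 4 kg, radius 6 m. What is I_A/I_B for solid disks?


Given: M1=10 kg, R1=5 m, M2=4 kg, R2=6 m
For a disk: I = (1/2)*M*R^2, so I_A/I_B = (M1*R1^2)/(M2*R2^2)
M1*R1^2 = 10*25 = 250
M2*R2^2 = 4*36 = 144
I_A/I_B = 250/144 = 125/72

125/72


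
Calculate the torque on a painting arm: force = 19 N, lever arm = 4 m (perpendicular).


Given: F = 19 N, r = 4 m, angle = 90 deg (perpendicular)
Using tau = F * r * sin(90)
sin(90) = 1
tau = 19 * 4 * 1
tau = 76 Nm

76 Nm


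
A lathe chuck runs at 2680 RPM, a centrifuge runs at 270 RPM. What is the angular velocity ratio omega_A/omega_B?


Given: RPM_A = 2680, RPM_B = 270
omega = 2*pi*RPM/60, so omega_A/omega_B = RPM_A / RPM_B
omega_A/omega_B = 2680 / 270
omega_A/omega_B = 268/27

268/27


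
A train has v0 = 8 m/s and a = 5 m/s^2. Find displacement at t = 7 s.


Given: v0 = 8 m/s, a = 5 m/s^2, t = 7 s
Using s = v0*t + (1/2)*a*t^2
s = 8*7 + (1/2)*5*7^2
s = 56 + (1/2)*245
s = 56 + 245/2
s = 357/2

357/2 m


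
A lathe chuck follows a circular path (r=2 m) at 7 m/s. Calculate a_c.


Given: v = 7 m/s, r = 2 m
Using a_c = v^2 / r
a_c = 7^2 / 2
a_c = 49 / 2
a_c = 49/2 m/s^2

49/2 m/s^2


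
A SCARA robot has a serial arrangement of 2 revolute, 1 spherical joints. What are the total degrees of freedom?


Given: serial robot with 2 revolute, 1 spherical joints
DOF contribution per joint type: revolute=1, prismatic=1, spherical=3, fixed=0
DOF = 2*1 + 1*3
DOF = 5

5


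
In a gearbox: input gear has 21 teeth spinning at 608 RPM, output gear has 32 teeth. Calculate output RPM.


Given: N1 = 21 teeth, w1 = 608 RPM, N2 = 32 teeth
Using N1*w1 = N2*w2
w2 = N1*w1 / N2
w2 = 21*608 / 32
w2 = 12768 / 32
w2 = 399 RPM

399 RPM


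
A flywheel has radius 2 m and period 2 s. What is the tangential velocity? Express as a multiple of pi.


Given: radius r = 2 m, period T = 2 s
Using v = 2*pi*r / T
v = 2*pi*2 / 2
v = 4*pi / 2
v = 2*pi m/s

2*pi m/s


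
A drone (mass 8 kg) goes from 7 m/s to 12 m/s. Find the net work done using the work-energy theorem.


Given: m = 8 kg, v0 = 7 m/s, v = 12 m/s
Using W = (1/2)*m*(v^2 - v0^2)
v^2 = 12^2 = 144
v0^2 = 7^2 = 49
v^2 - v0^2 = 144 - 49 = 95
W = (1/2)*8*95 = 380 J

380 J


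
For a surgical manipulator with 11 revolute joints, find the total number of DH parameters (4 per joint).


Given: 11 joints, 4 DH parameters per joint (d, theta, a, alpha)
Total DH parameters = number_of_joints * 4
Total = 11 * 4
Total = 44

44


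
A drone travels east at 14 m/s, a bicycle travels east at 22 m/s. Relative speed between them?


Given: v_A = 14 m/s east, v_B = 22 m/s east
Both move in the same direction; relative speed = |v_A - v_B|
|14 - 22| = |-8|
= 8 m/s

8 m/s


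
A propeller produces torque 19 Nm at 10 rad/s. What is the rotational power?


Given: tau = 19 Nm, omega = 10 rad/s
Using P = tau * omega
P = 19 * 10
P = 190 W

190 W


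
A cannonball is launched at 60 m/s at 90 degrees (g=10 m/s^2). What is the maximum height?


Given: v0 = 60 m/s, theta = 90 deg, g = 10 m/s^2
sin^2(90) = 1
Using H = v0^2 * sin^2(theta) / (2*g)
H = 60^2 * 1 / (2*10)
H = 3600 * 1 / 20
H = 3600 / 20
H = 180 m

180 m


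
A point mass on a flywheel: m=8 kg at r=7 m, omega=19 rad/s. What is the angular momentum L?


Given: m = 8 kg, r = 7 m, omega = 19 rad/s
For a point mass: I = m*r^2
I = 8*7^2 = 8*49 = 392
L = I*omega = 392*19
L = 7448 kg*m^2/s

7448 kg*m^2/s


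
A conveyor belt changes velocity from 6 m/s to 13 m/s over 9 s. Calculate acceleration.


Given: initial velocity v0 = 6 m/s, final velocity v = 13 m/s, time t = 9 s
Using a = (v - v0) / t
a = (13 - 6) / 9
a = 7 / 9
a = 7/9 m/s^2

7/9 m/s^2


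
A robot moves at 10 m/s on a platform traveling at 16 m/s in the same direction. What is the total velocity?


Given: object velocity = 10 m/s, platform velocity = 16 m/s (same direction)
Using classical velocity addition: v_total = v_object + v_platform
v_total = 10 + 16
v_total = 26 m/s

26 m/s


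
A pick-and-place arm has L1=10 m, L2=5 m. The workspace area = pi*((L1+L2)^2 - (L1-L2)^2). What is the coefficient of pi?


Given: L1 = 10, L2 = 5
(L1+L2)^2 = (15)^2 = 225
(L1-L2)^2 = (5)^2 = 25
Difference = 225 - 25 = 200
This equals 4*L1*L2 = 4*10*5 = 200
Workspace area = 200*pi

200


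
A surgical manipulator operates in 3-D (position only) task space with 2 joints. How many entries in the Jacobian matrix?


Given: task space dimension = 3, joints = 2
Jacobian is a 3 x 2 matrix
Total entries = rows * columns
Total = 3 * 2
Total = 6

6


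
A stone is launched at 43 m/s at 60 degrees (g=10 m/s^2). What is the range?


Given: v0 = 43 m/s, theta = 60 deg, g = 10 m/s^2
sin(2*60) = sin(120) = sqrt(3)/2
Using R = v0^2 * sin(2*theta) / g
R = 43^2 * (sqrt(3)/2) / 10
R = 1849 * sqrt(3) / 20
R = 1849/20*sqrt(3) m

1849/20*sqrt(3) m


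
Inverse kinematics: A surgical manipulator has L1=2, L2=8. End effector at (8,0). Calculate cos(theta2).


Given: L1 = 2, L2 = 8, target (x, y) = (8, 0)
Using cos(theta2) = (x^2 + y^2 - L1^2 - L2^2) / (2*L1*L2)
x^2 + y^2 = 8^2 + 0 = 64
L1^2 + L2^2 = 4 + 64 = 68
Numerator = 64 - 68 = -4
Denominator = 2*2*8 = 32
cos(theta2) = -4/32 = -1/8

-1/8


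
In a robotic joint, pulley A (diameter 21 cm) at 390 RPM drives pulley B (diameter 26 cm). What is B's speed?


Given: D1 = 21 cm, w1 = 390 RPM, D2 = 26 cm
Using D1*w1 = D2*w2
w2 = D1*w1 / D2
w2 = 21*390 / 26
w2 = 8190 / 26
w2 = 315 RPM

315 RPM


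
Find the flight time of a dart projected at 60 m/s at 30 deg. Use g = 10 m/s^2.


Given: v0 = 60 m/s, theta = 30 deg, g = 10 m/s^2
sin(30) = 1/2
Using T = 2*v0*sin(theta) / g
T = 2*60*1/2 / 10
T = 60 / 10
T = 6 s

6 s


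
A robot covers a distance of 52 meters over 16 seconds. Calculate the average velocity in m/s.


Given: distance d = 52 m, time t = 16 s
Using v = d / t
v = 52 / 16
v = 13/4 m/s

13/4 m/s


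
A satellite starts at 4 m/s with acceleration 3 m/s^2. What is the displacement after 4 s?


Given: v0 = 4 m/s, a = 3 m/s^2, t = 4 s
Using s = v0*t + (1/2)*a*t^2
s = 4*4 + (1/2)*3*4^2
s = 16 + (1/2)*48
s = 16 + 24
s = 40

40 m


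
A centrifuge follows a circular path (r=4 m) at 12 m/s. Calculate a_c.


Given: v = 12 m/s, r = 4 m
Using a_c = v^2 / r
a_c = 12^2 / 4
a_c = 144 / 4
a_c = 36 m/s^2

36 m/s^2


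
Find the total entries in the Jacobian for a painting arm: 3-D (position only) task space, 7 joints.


Given: task space dimension = 3, joints = 7
Jacobian is a 3 x 7 matrix
Total entries = rows * columns
Total = 3 * 7
Total = 21

21


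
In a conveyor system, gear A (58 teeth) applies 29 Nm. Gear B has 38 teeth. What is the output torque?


Given: N1 = 58, N2 = 38, T1 = 29 Nm
Using T2/T1 = N2/N1
T2 = T1 * N2 / N1
T2 = 29 * 38 / 58
T2 = 1102 / 58
T2 = 19 Nm

19 Nm


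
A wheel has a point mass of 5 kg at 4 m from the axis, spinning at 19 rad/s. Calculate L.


Given: m = 5 kg, r = 4 m, omega = 19 rad/s
For a point mass: I = m*r^2
I = 5*4^2 = 5*16 = 80
L = I*omega = 80*19
L = 1520 kg*m^2/s

1520 kg*m^2/s


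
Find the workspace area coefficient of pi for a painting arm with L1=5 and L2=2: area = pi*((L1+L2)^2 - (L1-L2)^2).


Given: L1 = 5, L2 = 2
(L1+L2)^2 = (7)^2 = 49
(L1-L2)^2 = (3)^2 = 9
Difference = 49 - 9 = 40
This equals 4*L1*L2 = 4*5*2 = 40
Workspace area = 40*pi

40


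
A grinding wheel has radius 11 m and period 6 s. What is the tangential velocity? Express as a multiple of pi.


Given: radius r = 11 m, period T = 6 s
Using v = 2*pi*r / T
v = 2*pi*11 / 6
v = 22*pi / 6
v = 11/3*pi m/s

11/3*pi m/s


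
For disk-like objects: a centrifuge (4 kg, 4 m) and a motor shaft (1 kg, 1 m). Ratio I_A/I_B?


Given: M1=4 kg, R1=4 m, M2=1 kg, R2=1 m
For a disk: I = (1/2)*M*R^2, so I_A/I_B = (M1*R1^2)/(M2*R2^2)
M1*R1^2 = 4*16 = 64
M2*R2^2 = 1*1 = 1
I_A/I_B = 64/1 = 64

64


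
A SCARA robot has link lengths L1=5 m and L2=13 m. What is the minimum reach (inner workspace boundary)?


Given: L1 = 5 m, L2 = 13 m
For a 2-link planar arm, min reach = |L1 - L2| (second link folded back)
Min reach = |5 - 13|
Min reach = 8 m

8 m


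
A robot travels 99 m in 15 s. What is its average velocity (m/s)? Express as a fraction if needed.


Given: distance d = 99 m, time t = 15 s
Using v = d / t
v = 99 / 15
v = 33/5 m/s

33/5 m/s


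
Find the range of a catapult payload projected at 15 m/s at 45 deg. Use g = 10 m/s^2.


Given: v0 = 15 m/s, theta = 45 deg, g = 10 m/s^2
sin(2*45) = sin(90) = 1
Using R = v0^2 * sin(2*theta) / g
R = 15^2 * 1 / 10
R = 225 / 10
R = 45/2 m

45/2 m


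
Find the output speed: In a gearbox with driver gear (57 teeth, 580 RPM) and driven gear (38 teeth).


Given: N1 = 57 teeth, w1 = 580 RPM, N2 = 38 teeth
Using N1*w1 = N2*w2
w2 = N1*w1 / N2
w2 = 57*580 / 38
w2 = 33060 / 38
w2 = 870 RPM

870 RPM


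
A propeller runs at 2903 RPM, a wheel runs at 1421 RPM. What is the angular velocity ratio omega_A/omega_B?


Given: RPM_A = 2903, RPM_B = 1421
omega = 2*pi*RPM/60, so omega_A/omega_B = RPM_A / RPM_B
omega_A/omega_B = 2903 / 1421
omega_A/omega_B = 2903/1421

2903/1421


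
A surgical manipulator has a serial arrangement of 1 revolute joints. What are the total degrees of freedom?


Given: serial robot with 1 revolute joints
DOF contribution per joint type: revolute=1, prismatic=1, spherical=3, fixed=0
DOF = 1*1
DOF = 1

1


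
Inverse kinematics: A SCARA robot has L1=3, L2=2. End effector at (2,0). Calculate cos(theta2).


Given: L1 = 3, L2 = 2, target (x, y) = (2, 0)
Using cos(theta2) = (x^2 + y^2 - L1^2 - L2^2) / (2*L1*L2)
x^2 + y^2 = 2^2 + 0 = 4
L1^2 + L2^2 = 9 + 4 = 13
Numerator = 4 - 13 = -9
Denominator = 2*3*2 = 12
cos(theta2) = -9/12 = -3/4

-3/4


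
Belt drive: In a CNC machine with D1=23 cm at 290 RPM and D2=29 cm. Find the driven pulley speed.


Given: D1 = 23 cm, w1 = 290 RPM, D2 = 29 cm
Using D1*w1 = D2*w2
w2 = D1*w1 / D2
w2 = 23*290 / 29
w2 = 6670 / 29
w2 = 230 RPM

230 RPM


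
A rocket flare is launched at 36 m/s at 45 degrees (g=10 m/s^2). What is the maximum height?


Given: v0 = 36 m/s, theta = 45 deg, g = 10 m/s^2
sin^2(45) = 1/2
Using H = v0^2 * sin^2(theta) / (2*g)
H = 36^2 * 1/2 / (2*10)
H = 1296 * 1/2 / 20
H = 648 / 20
H = 162/5 m

162/5 m


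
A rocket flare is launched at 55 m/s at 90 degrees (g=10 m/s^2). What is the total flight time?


Given: v0 = 55 m/s, theta = 90 deg, g = 10 m/s^2
sin(90) = 1
Using T = 2*v0*sin(theta) / g
T = 2*55*1 / 10
T = 110 / 10
T = 11 s

11 s


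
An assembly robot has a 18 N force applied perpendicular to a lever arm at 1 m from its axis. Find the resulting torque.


Given: F = 18 N, r = 1 m, angle = 90 deg (perpendicular)
Using tau = F * r * sin(90)
sin(90) = 1
tau = 18 * 1 * 1
tau = 18 Nm

18 Nm


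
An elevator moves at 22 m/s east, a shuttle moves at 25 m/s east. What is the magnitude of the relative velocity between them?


Given: v_A = 22 m/s east, v_B = 25 m/s east
Both move in the same direction; relative speed = |v_A - v_B|
|22 - 25| = |-3|
= 3 m/s

3 m/s


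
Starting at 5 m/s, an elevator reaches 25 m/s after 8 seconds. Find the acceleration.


Given: initial velocity v0 = 5 m/s, final velocity v = 25 m/s, time t = 8 s
Using a = (v - v0) / t
a = (25 - 5) / 8
a = 20 / 8
a = 5/2 m/s^2

5/2 m/s^2


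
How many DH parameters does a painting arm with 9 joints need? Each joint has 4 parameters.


Given: 9 joints, 4 DH parameters per joint (d, theta, a, alpha)
Total DH parameters = number_of_joints * 4
Total = 9 * 4
Total = 36

36


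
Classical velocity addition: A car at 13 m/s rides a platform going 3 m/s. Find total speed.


Given: object velocity = 13 m/s, platform velocity = 3 m/s (same direction)
Using classical velocity addition: v_total = v_object + v_platform
v_total = 13 + 3
v_total = 16 m/s

16 m/s


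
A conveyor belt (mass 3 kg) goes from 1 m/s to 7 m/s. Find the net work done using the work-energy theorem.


Given: m = 3 kg, v0 = 1 m/s, v = 7 m/s
Using W = (1/2)*m*(v^2 - v0^2)
v^2 = 7^2 = 49
v0^2 = 1^2 = 1
v^2 - v0^2 = 49 - 1 = 48
W = (1/2)*3*48 = 72 J

72 J


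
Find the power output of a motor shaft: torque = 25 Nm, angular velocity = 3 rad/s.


Given: tau = 25 Nm, omega = 3 rad/s
Using P = tau * omega
P = 25 * 3
P = 75 W

75 W


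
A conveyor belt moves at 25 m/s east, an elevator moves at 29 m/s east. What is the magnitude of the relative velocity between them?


Given: v_A = 25 m/s east, v_B = 29 m/s east
Both move in the same direction; relative speed = |v_A - v_B|
|25 - 29| = |-4|
= 4 m/s

4 m/s


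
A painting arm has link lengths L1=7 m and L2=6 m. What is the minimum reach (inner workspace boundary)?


Given: L1 = 7 m, L2 = 6 m
For a 2-link planar arm, min reach = |L1 - L2| (second link folded back)
Min reach = |7 - 6|
Min reach = 1 m

1 m


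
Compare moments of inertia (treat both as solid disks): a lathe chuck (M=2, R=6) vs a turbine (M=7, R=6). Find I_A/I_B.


Given: M1=2 kg, R1=6 m, M2=7 kg, R2=6 m
For a disk: I = (1/2)*M*R^2, so I_A/I_B = (M1*R1^2)/(M2*R2^2)
M1*R1^2 = 2*36 = 72
M2*R2^2 = 7*36 = 252
I_A/I_B = 72/252 = 2/7

2/7


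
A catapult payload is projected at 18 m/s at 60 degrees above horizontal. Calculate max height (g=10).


Given: v0 = 18 m/s, theta = 60 deg, g = 10 m/s^2
sin^2(60) = 3/4
Using H = v0^2 * sin^2(theta) / (2*g)
H = 18^2 * 3/4 / (2*10)
H = 324 * 3/4 / 20
H = 243 / 20
H = 243/20 m

243/20 m


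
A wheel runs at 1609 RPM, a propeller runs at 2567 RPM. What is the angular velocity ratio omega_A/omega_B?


Given: RPM_A = 1609, RPM_B = 2567
omega = 2*pi*RPM/60, so omega_A/omega_B = RPM_A / RPM_B
omega_A/omega_B = 1609 / 2567
omega_A/omega_B = 1609/2567

1609/2567


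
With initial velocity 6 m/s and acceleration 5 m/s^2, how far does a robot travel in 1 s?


Given: v0 = 6 m/s, a = 5 m/s^2, t = 1 s
Using s = v0*t + (1/2)*a*t^2
s = 6*1 + (1/2)*5*1^2
s = 6 + (1/2)*5
s = 6 + 5/2
s = 17/2

17/2 m


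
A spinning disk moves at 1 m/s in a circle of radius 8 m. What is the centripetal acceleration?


Given: v = 1 m/s, r = 8 m
Using a_c = v^2 / r
a_c = 1^2 / 8
a_c = 1 / 8
a_c = 1/8 m/s^2

1/8 m/s^2


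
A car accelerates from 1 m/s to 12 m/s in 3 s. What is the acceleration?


Given: initial velocity v0 = 1 m/s, final velocity v = 12 m/s, time t = 3 s
Using a = (v - v0) / t
a = (12 - 1) / 3
a = 11 / 3
a = 11/3 m/s^2

11/3 m/s^2


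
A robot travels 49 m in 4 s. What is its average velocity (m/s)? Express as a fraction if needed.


Given: distance d = 49 m, time t = 4 s
Using v = d / t
v = 49 / 4
v = 49/4 m/s

49/4 m/s


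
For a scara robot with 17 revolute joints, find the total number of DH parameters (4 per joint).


Given: 17 joints, 4 DH parameters per joint (d, theta, a, alpha)
Total DH parameters = number_of_joints * 4
Total = 17 * 4
Total = 68

68


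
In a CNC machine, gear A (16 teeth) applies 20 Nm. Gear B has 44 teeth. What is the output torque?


Given: N1 = 16, N2 = 44, T1 = 20 Nm
Using T2/T1 = N2/N1
T2 = T1 * N2 / N1
T2 = 20 * 44 / 16
T2 = 880 / 16
T2 = 55 Nm

55 Nm


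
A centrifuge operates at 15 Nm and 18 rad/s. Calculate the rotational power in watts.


Given: tau = 15 Nm, omega = 18 rad/s
Using P = tau * omega
P = 15 * 18
P = 270 W

270 W


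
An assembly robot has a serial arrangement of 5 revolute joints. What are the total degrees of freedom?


Given: serial robot with 5 revolute joints
DOF contribution per joint type: revolute=1, prismatic=1, spherical=3, fixed=0
DOF = 5*1
DOF = 5

5


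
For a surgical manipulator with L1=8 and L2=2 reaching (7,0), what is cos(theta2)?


Given: L1 = 8, L2 = 2, target (x, y) = (7, 0)
Using cos(theta2) = (x^2 + y^2 - L1^2 - L2^2) / (2*L1*L2)
x^2 + y^2 = 7^2 + 0 = 49
L1^2 + L2^2 = 64 + 4 = 68
Numerator = 49 - 68 = -19
Denominator = 2*8*2 = 32
cos(theta2) = -19/32 = -19/32

-19/32


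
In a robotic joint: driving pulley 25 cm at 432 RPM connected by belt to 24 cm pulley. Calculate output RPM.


Given: D1 = 25 cm, w1 = 432 RPM, D2 = 24 cm
Using D1*w1 = D2*w2
w2 = D1*w1 / D2
w2 = 25*432 / 24
w2 = 10800 / 24
w2 = 450 RPM

450 RPM


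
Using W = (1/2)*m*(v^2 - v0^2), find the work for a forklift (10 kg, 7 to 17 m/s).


Given: m = 10 kg, v0 = 7 m/s, v = 17 m/s
Using W = (1/2)*m*(v^2 - v0^2)
v^2 = 17^2 = 289
v0^2 = 7^2 = 49
v^2 - v0^2 = 289 - 49 = 240
W = (1/2)*10*240 = 1200 J

1200 J


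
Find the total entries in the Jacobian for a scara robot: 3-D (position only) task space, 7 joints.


Given: task space dimension = 3, joints = 7
Jacobian is a 3 x 7 matrix
Total entries = rows * columns
Total = 3 * 7
Total = 21

21


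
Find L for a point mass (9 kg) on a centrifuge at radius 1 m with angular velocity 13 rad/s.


Given: m = 9 kg, r = 1 m, omega = 13 rad/s
For a point mass: I = m*r^2
I = 9*1^2 = 9*1 = 9
L = I*omega = 9*13
L = 117 kg*m^2/s

117 kg*m^2/s


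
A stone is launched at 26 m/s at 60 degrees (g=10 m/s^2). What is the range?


Given: v0 = 26 m/s, theta = 60 deg, g = 10 m/s^2
sin(2*60) = sin(120) = sqrt(3)/2
Using R = v0^2 * sin(2*theta) / g
R = 26^2 * (sqrt(3)/2) / 10
R = 676 * sqrt(3) / 20
R = 169/5*sqrt(3) m

169/5*sqrt(3) m


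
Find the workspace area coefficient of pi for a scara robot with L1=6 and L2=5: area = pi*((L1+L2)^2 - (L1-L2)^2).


Given: L1 = 6, L2 = 5
(L1+L2)^2 = (11)^2 = 121
(L1-L2)^2 = (1)^2 = 1
Difference = 121 - 1 = 120
This equals 4*L1*L2 = 4*6*5 = 120
Workspace area = 120*pi

120


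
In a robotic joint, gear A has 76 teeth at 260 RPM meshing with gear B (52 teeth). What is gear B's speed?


Given: N1 = 76 teeth, w1 = 260 RPM, N2 = 52 teeth
Using N1*w1 = N2*w2
w2 = N1*w1 / N2
w2 = 76*260 / 52
w2 = 19760 / 52
w2 = 380 RPM

380 RPM


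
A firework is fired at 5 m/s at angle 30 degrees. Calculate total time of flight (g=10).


Given: v0 = 5 m/s, theta = 30 deg, g = 10 m/s^2
sin(30) = 1/2
Using T = 2*v0*sin(theta) / g
T = 2*5*1/2 / 10
T = 5 / 10
T = 1/2 s

1/2 s


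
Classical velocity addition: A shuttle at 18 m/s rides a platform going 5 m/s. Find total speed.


Given: object velocity = 18 m/s, platform velocity = 5 m/s (same direction)
Using classical velocity addition: v_total = v_object + v_platform
v_total = 18 + 5
v_total = 23 m/s

23 m/s


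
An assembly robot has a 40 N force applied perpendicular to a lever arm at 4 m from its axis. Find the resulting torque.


Given: F = 40 N, r = 4 m, angle = 90 deg (perpendicular)
Using tau = F * r * sin(90)
sin(90) = 1
tau = 40 * 4 * 1
tau = 160 Nm

160 Nm


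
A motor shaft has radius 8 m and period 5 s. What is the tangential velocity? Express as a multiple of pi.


Given: radius r = 8 m, period T = 5 s
Using v = 2*pi*r / T
v = 2*pi*8 / 5
v = 16*pi / 5
v = 16/5*pi m/s

16/5*pi m/s


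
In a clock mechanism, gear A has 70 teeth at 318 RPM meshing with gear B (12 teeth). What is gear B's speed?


Given: N1 = 70 teeth, w1 = 318 RPM, N2 = 12 teeth
Using N1*w1 = N2*w2
w2 = N1*w1 / N2
w2 = 70*318 / 12
w2 = 22260 / 12
w2 = 1855 RPM

1855 RPM


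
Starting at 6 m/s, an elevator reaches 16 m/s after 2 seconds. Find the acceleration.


Given: initial velocity v0 = 6 m/s, final velocity v = 16 m/s, time t = 2 s
Using a = (v - v0) / t
a = (16 - 6) / 2
a = 10 / 2
a = 5 m/s^2

5 m/s^2


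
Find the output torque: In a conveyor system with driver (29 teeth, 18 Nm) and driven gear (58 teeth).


Given: N1 = 29, N2 = 58, T1 = 18 Nm
Using T2/T1 = N2/N1
T2 = T1 * N2 / N1
T2 = 18 * 58 / 29
T2 = 1044 / 29
T2 = 36 Nm

36 Nm


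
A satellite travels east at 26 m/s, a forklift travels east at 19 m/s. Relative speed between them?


Given: v_A = 26 m/s east, v_B = 19 m/s east
Both move in the same direction; relative speed = |v_A - v_B|
|26 - 19| = |7|
= 7 m/s

7 m/s


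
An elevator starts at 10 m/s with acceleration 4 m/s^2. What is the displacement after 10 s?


Given: v0 = 10 m/s, a = 4 m/s^2, t = 10 s
Using s = v0*t + (1/2)*a*t^2
s = 10*10 + (1/2)*4*10^2
s = 100 + (1/2)*400
s = 100 + 200
s = 300

300 m


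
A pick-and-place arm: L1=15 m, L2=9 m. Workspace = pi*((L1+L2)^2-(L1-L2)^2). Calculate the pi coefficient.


Given: L1 = 15, L2 = 9
(L1+L2)^2 = (24)^2 = 576
(L1-L2)^2 = (6)^2 = 36
Difference = 576 - 36 = 540
This equals 4*L1*L2 = 4*15*9 = 540
Workspace area = 540*pi

540


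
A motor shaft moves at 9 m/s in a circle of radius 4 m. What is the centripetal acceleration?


Given: v = 9 m/s, r = 4 m
Using a_c = v^2 / r
a_c = 9^2 / 4
a_c = 81 / 4
a_c = 81/4 m/s^2

81/4 m/s^2


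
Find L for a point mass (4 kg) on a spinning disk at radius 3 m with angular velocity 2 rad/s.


Given: m = 4 kg, r = 3 m, omega = 2 rad/s
For a point mass: I = m*r^2
I = 4*3^2 = 4*9 = 36
L = I*omega = 36*2
L = 72 kg*m^2/s

72 kg*m^2/s


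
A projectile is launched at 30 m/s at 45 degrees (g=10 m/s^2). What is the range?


Given: v0 = 30 m/s, theta = 45 deg, g = 10 m/s^2
sin(2*45) = sin(90) = 1
Using R = v0^2 * sin(2*theta) / g
R = 30^2 * 1 / 10
R = 900 / 10
R = 90 m

90 m


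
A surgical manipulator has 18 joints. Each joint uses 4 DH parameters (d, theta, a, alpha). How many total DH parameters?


Given: 18 joints, 4 DH parameters per joint (d, theta, a, alpha)
Total DH parameters = number_of_joints * 4
Total = 18 * 4
Total = 72

72


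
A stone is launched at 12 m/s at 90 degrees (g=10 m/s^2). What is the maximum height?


Given: v0 = 12 m/s, theta = 90 deg, g = 10 m/s^2
sin^2(90) = 1
Using H = v0^2 * sin^2(theta) / (2*g)
H = 12^2 * 1 / (2*10)
H = 144 * 1 / 20
H = 144 / 20
H = 36/5 m

36/5 m


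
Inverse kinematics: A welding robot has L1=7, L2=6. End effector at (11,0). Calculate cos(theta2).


Given: L1 = 7, L2 = 6, target (x, y) = (11, 0)
Using cos(theta2) = (x^2 + y^2 - L1^2 - L2^2) / (2*L1*L2)
x^2 + y^2 = 11^2 + 0 = 121
L1^2 + L2^2 = 49 + 36 = 85
Numerator = 121 - 85 = 36
Denominator = 2*7*6 = 84
cos(theta2) = 36/84 = 3/7

3/7


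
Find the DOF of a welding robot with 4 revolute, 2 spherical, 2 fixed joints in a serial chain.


Given: serial robot with 4 revolute, 2 spherical, 2 fixed joints
DOF contribution per joint type: revolute=1, prismatic=1, spherical=3, fixed=0
DOF = 4*1 + 2*3 + 2*0
DOF = 10

10


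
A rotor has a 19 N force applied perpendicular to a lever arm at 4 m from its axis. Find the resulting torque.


Given: F = 19 N, r = 4 m, angle = 90 deg (perpendicular)
Using tau = F * r * sin(90)
sin(90) = 1
tau = 19 * 4 * 1
tau = 76 Nm

76 Nm


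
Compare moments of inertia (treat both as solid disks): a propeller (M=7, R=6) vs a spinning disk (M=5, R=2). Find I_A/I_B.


Given: M1=7 kg, R1=6 m, M2=5 kg, R2=2 m
For a disk: I = (1/2)*M*R^2, so I_A/I_B = (M1*R1^2)/(M2*R2^2)
M1*R1^2 = 7*36 = 252
M2*R2^2 = 5*4 = 20
I_A/I_B = 252/20 = 63/5

63/5


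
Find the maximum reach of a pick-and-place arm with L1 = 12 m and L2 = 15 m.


Given: L1 = 12 m, L2 = 15 m
For a 2-link planar arm, max reach = L1 + L2 (fully extended)
Max reach = 12 + 15
Max reach = 27 m

27 m


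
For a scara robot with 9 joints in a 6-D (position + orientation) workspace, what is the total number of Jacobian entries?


Given: task space dimension = 6, joints = 9
Jacobian is a 6 x 9 matrix
Total entries = rows * columns
Total = 6 * 9
Total = 54

54


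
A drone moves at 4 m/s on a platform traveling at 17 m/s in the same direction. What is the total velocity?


Given: object velocity = 4 m/s, platform velocity = 17 m/s (same direction)
Using classical velocity addition: v_total = v_object + v_platform
v_total = 4 + 17
v_total = 21 m/s

21 m/s


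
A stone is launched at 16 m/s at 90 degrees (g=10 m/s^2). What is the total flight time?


Given: v0 = 16 m/s, theta = 90 deg, g = 10 m/s^2
sin(90) = 1
Using T = 2*v0*sin(theta) / g
T = 2*16*1 / 10
T = 32 / 10
T = 16/5 s

16/5 s


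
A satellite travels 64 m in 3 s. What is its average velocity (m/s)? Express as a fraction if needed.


Given: distance d = 64 m, time t = 3 s
Using v = d / t
v = 64 / 3
v = 64/3 m/s

64/3 m/s


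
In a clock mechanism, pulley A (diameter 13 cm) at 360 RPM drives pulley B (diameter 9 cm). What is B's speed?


Given: D1 = 13 cm, w1 = 360 RPM, D2 = 9 cm
Using D1*w1 = D2*w2
w2 = D1*w1 / D2
w2 = 13*360 / 9
w2 = 4680 / 9
w2 = 520 RPM

520 RPM


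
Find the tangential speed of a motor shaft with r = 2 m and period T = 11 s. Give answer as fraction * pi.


Given: radius r = 2 m, period T = 11 s
Using v = 2*pi*r / T
v = 2*pi*2 / 11
v = 4*pi / 11
v = 4/11*pi m/s

4/11*pi m/s


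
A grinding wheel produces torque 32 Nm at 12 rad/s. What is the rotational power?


Given: tau = 32 Nm, omega = 12 rad/s
Using P = tau * omega
P = 32 * 12
P = 384 W

384 W


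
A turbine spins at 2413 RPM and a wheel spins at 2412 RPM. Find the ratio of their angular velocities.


Given: RPM_A = 2413, RPM_B = 2412
omega = 2*pi*RPM/60, so omega_A/omega_B = RPM_A / RPM_B
omega_A/omega_B = 2413 / 2412
omega_A/omega_B = 2413/2412

2413/2412


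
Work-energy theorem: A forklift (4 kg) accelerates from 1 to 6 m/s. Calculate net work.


Given: m = 4 kg, v0 = 1 m/s, v = 6 m/s
Using W = (1/2)*m*(v^2 - v0^2)
v^2 = 6^2 = 36
v0^2 = 1^2 = 1
v^2 - v0^2 = 36 - 1 = 35
W = (1/2)*4*35 = 70 J

70 J


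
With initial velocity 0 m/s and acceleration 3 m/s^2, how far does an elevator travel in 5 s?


Given: v0 = 0 m/s, a = 3 m/s^2, t = 5 s
Using s = v0*t + (1/2)*a*t^2
s = 0*5 + (1/2)*3*5^2
s = 0 + (1/2)*75
s = 0 + 75/2
s = 75/2

75/2 m


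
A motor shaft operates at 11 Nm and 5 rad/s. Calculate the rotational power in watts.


Given: tau = 11 Nm, omega = 5 rad/s
Using P = tau * omega
P = 11 * 5
P = 55 W

55 W


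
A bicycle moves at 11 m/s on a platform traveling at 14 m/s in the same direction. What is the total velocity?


Given: object velocity = 11 m/s, platform velocity = 14 m/s (same direction)
Using classical velocity addition: v_total = v_object + v_platform
v_total = 11 + 14
v_total = 25 m/s

25 m/s


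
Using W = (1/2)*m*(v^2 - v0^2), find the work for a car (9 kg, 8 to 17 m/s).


Given: m = 9 kg, v0 = 8 m/s, v = 17 m/s
Using W = (1/2)*m*(v^2 - v0^2)
v^2 = 17^2 = 289
v0^2 = 8^2 = 64
v^2 - v0^2 = 289 - 64 = 225
W = (1/2)*9*225 = 2025/2 J

2025/2 J


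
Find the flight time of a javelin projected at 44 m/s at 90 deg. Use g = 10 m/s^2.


Given: v0 = 44 m/s, theta = 90 deg, g = 10 m/s^2
sin(90) = 1
Using T = 2*v0*sin(theta) / g
T = 2*44*1 / 10
T = 88 / 10
T = 44/5 s

44/5 s


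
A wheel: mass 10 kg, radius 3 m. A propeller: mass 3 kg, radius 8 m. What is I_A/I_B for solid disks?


Given: M1=10 kg, R1=3 m, M2=3 kg, R2=8 m
For a disk: I = (1/2)*M*R^2, so I_A/I_B = (M1*R1^2)/(M2*R2^2)
M1*R1^2 = 10*9 = 90
M2*R2^2 = 3*64 = 192
I_A/I_B = 90/192 = 15/32

15/32


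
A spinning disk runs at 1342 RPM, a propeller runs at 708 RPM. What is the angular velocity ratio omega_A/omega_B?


Given: RPM_A = 1342, RPM_B = 708
omega = 2*pi*RPM/60, so omega_A/omega_B = RPM_A / RPM_B
omega_A/omega_B = 1342 / 708
omega_A/omega_B = 671/354

671/354
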